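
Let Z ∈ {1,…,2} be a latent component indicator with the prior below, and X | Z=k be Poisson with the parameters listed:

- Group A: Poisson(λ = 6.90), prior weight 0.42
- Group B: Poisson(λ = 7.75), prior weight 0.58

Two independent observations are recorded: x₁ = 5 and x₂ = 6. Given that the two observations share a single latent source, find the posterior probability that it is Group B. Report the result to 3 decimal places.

By Bayes' theorem, P(k | x) = π_k f_k(x) / Σ_j π_j f_j(x).
Since both observations come from the same component, the likelihood for component k is f_k(x₁)·f_k(x₂).
  f_A = [e^(−6.90)·6.90^5/5! = 0.131351] × [0.151053] = 0.0198409
  f_B = [e^(−7.75)·7.75^5/5! = 0.100356] × [0.129627] = 0.0130089
Multiply by the mixture weights:
  π_A·f_A = 0.42 × 0.0198409 = 0.0083332
  π_B·f_B = 0.58 × 0.0130089 = 0.00754516
Sum: 0.0083332 + 0.00754516 = 0.0158784
Responsibility of Group B: 0.00754516 / 0.0158784 ≈ 0.475

0.475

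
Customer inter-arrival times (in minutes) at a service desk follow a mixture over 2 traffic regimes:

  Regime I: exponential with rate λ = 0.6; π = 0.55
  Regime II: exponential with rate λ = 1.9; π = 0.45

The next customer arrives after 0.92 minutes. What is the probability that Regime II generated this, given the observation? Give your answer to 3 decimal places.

0.439

By Bayes' theorem, P(k | x) = π_k f_k(x) / Σ_j π_j f_j(x).
Exponential densities:
  f_I = 0.6·e^(−0.6·0.92) = 0.6·e^(−0.5520) = 0.345478
  f_II = 1.9·e^(−1.9·0.92) = 1.9·e^(−1.7480) = 0.330831
Prior × likelihood for each component:
  π_I·f_I = 0.55 × 0.345478 = 0.190013
  π_II·f_II = 0.45 × 0.330831 = 0.148874
Marginal: 0.190013 + 0.148874 = 0.338887
Responsibility of Regime II: 0.148874 / 0.338887 ≈ 0.439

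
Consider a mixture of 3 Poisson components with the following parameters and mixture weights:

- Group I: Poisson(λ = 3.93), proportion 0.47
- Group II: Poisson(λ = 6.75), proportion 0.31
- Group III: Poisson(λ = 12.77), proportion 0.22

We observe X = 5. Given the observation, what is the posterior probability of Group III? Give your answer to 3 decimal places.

Posterior ∝ prior × likelihood, so P(k | x) ∝ π_k f_k(x); normalise over all components.
Evaluate each component's likelihood at the observed value:
  f_I = e^(−3.93)·3.93^5/5! = 0.153463
  f_II = e^(−6.75)·6.75^5/5! = 0.136726
  f_III = e^(−12.77)·12.77^5/5! = 0.00805068
Prior × likelihood for each component:
  π_I·f_I = 0.47 × 0.153463 = 0.0721277
  π_II·f_II = 0.31 × 0.136726 = 0.0423849
  π_III·f_III = 0.22 × 0.00805068 = 0.00177115
Marginal: 0.0721277 + 0.0423849 + 0.00177115 = 0.116284
Responsibility of Group III: 0.00177115 / 0.116284 ≈ 0.015

0.015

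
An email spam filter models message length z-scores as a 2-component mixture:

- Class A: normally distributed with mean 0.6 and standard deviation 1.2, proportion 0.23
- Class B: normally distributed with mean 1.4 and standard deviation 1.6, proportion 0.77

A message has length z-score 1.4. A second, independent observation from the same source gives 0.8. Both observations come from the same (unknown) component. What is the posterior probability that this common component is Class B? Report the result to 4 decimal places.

0.6897

P(component k | x) = π_k·f_k(x) / marginal(x), where marginal(x) = Σ_j π_j·f_j(x).
Since both observations come from the same component, the likelihood for component k is f_k(x₁)·f_k(x₂).
  L_A = [(1/(1.2·√(2π)))·exp(−(1.4−0.6)²/(2·1.2²)) = 0.332452·exp(-0.22222) = 0.266207] × [0.327866] = 0.0872802
  L_B = [(1/(1.6·√(2π)))·exp(−(1.4−1.4)²/(2·1.6²)) = 0.249339·exp(-0.00000) = 0.249339] × [0.232409] = 0.0579487
Weight by the priors:
  π_A·L_A = 0.23 × 0.0872802 = 0.0200745
  π_B·L_B = 0.77 × 0.0579487 = 0.0446205
Denominator: 0.0200745 + 0.0446205 = 0.064695
Responsibility of Class B: 0.0446205 / 0.064695 ≈ 0.6897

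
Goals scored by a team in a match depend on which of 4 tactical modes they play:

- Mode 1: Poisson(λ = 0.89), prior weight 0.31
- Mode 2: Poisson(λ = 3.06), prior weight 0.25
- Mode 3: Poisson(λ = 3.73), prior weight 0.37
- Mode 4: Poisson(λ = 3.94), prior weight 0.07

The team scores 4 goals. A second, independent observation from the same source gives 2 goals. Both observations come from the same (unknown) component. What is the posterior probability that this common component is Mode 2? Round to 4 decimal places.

Posterior ∝ prior × likelihood, so P(k | x) ∝ w_k f_k(x); normalise over all components.
Since both observations come from the same component, the likelihood for component k is f_k(x₁)·f_k(x₂).
  p_1 = [0.0107356] × [0.16264] = 0.00174604
  p_2 = [0.171291] × [0.219519] = 0.0376015
  p_3 = [0.193511] × [0.166905] = 0.0322979
  p_4 = [0.195278] × [0.150953] = 0.0294778
Unnormalised posteriors:
  w_1·p_1 = 0.31 × 0.00174604 = 0.000541273
  w_2·p_2 = 0.25 × 0.0376015 = 0.00940037
  w_3·p_3 = 0.37 × 0.0322979 = 0.0119502
  w_4·p_4 = 0.07 × 0.0294778 = 0.00206345
Sum: 0.000541273 + 0.00940037 + 0.0119502 + 0.00206345 = 0.0239553
Responsibility of Mode 2: 0.00940037 / 0.0239553 ≈ 0.3924

0.3924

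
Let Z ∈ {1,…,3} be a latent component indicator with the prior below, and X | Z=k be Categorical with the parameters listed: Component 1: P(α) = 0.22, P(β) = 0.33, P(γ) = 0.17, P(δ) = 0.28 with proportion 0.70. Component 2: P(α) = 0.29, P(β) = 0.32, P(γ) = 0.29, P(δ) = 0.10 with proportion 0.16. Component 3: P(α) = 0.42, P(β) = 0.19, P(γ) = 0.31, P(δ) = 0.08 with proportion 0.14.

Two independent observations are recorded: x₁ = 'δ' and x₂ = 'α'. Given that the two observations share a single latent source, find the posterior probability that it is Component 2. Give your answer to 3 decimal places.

P(component k | x) = π_k·f_k(x) / marginal(x), where marginal(x) = Σ_j π_j·f_j(x).
Since both observations come from the same component, the likelihood for component k is f_k(x₁)·f_k(x₂).
  L_1 = [P(δ | comp) = 0.28] × [0.22] = 0.0616
  L_2 = [P(δ | comp) = 0.10] × [0.29] = 0.029
  L_3 = [P(δ | comp) = 0.08] × [0.42] = 0.0336
Prior × likelihood for each component:
  π_1·L_1 = 0.70 × 0.0616 = 0.04312
  π_2·L_2 = 0.16 × 0.029 = 0.00464
  π_3·L_3 = 0.14 × 0.0336 = 0.004704
Marginal: 0.04312 + 0.00464 + 0.004704 = 0.052464
Responsibility of Component 2: 0.00464 / 0.052464 ≈ 0.088

0.088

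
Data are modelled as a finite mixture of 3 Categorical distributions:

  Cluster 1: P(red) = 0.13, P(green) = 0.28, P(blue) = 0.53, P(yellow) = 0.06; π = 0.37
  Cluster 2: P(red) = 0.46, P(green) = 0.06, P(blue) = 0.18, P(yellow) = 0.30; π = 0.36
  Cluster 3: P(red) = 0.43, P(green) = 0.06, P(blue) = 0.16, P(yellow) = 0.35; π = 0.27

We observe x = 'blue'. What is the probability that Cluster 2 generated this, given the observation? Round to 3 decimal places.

0.213

P(component k | x) = w_k·f_k(x) / marginal(x), where marginal(x) = Σ_j w_j·f_j(x).
Evaluate each component's likelihood at the observed value:
  L_1 = P(blue | comp) = 0.53
  L_2 = P(blue | comp) = 0.18
  L_3 = P(blue | comp) = 0.16
Unnormalised posteriors:
  w_1·L_1 = 0.37 × 0.53 = 0.1961
  w_2·L_2 = 0.36 × 0.18 = 0.0648
  w_3·L_3 = 0.27 × 0.16 = 0.0432
Marginal: 0.1961 + 0.0648 + 0.0432 = 0.3041
P(Cluster 2 | x) = 0.0648 / 0.3041 ≈ 0.213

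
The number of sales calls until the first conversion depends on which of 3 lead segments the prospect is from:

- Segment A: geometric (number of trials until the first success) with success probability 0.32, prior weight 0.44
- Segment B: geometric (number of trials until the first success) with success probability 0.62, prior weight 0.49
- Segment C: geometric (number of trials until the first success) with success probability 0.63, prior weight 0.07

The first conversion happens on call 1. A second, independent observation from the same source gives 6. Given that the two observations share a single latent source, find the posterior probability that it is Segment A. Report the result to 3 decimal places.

By Bayes' theorem, P(k | x) = π_k f_k(x) / Σ_j π_j f_j(x).
Since both observations come from the same component, the likelihood for component k is f_k(x₁)·f_k(x₂).
  L_A = [0.32·(1−0.32)^0 = 0.32·1 = 0.32] × [0.0465259] = 0.0148883
  L_B = [0.62·(1−0.62)^0 = 0.62·1 = 0.62] × [0.00491258] = 0.0030458
  L_C = [0.63·(1−0.63)^0 = 0.63·1 = 0.63] × [0.00436867] = 0.00275226
Unnormalised posteriors:
  π_A·L_A = 0.44 × 0.0148883 = 0.00655084
  π_B·L_B = 0.49 × 0.0030458 = 0.00149244
  π_C·L_C = 0.07 × 0.00275226 = 0.000192658
Marginal: 0.00655084 + 0.00149244 + 0.000192658 = 0.00823594
Responsibility of Segment A: 0.00655084 / 0.00823594 ≈ 0.795

0.795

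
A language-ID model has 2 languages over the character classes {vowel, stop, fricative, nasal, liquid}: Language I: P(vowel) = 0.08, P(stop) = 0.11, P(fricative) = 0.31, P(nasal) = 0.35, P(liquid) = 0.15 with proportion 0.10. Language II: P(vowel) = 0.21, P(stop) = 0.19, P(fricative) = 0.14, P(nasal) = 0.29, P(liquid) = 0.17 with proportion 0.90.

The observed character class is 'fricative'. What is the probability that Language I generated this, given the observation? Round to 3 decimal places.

0.197

Posterior ∝ prior × likelihood, so P(k | x) ∝ P(Z=k) f_k(x); normalise over all components.
Component likelihoods at x = 'fricative':
  L_I = 0.31
  L_II = 0.14
Unnormalised posteriors:
  P(Z=I)·L_I = 0.10 × 0.31 = 0.031
  P(Z=II)·L_II = 0.90 × 0.14 = 0.126
Sum: 0.031 + 0.126 = 0.157
P(Language I | 'fricative') = 0.031 / 0.157 ≈ 0.197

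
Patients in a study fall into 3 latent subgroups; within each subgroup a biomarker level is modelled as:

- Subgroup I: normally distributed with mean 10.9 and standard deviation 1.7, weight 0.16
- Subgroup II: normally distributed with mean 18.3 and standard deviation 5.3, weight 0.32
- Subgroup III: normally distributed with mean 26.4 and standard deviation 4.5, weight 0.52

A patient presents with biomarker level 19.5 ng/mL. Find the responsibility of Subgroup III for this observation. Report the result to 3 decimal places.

P(component k | x) = w_k·f_k(x) / marginal(x), where marginal(x) = Σ_j w_j·f_j(x).
Evaluate each component's likelihood at the observed value:
  f_I = 6.50572e-07
  f_II = 0.0733673
  f_III = 0.0273628
Weight by the priors:
  w_I·f_I = 0.16 × 6.50572e-07 = 1.04091e-07
  w_II·f_II = 0.32 × 0.0733673 = 0.0234775
  w_III·f_III = 0.52 × 0.0273628 = 0.0142286
Evidence: 1.04091e-07 + 0.0234775 + 0.0142286 = 0.0377063
P(Subgroup III | x) ≈ 0.377

0.377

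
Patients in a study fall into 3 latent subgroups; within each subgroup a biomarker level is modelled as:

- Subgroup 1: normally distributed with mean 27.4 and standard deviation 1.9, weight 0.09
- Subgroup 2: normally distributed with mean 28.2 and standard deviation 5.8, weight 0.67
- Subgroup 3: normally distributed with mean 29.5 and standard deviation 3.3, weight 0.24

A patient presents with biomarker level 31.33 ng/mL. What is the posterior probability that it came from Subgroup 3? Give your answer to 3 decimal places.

0.372

Apply Bayes' rule: the posterior for each component is proportional to its prior times its likelihood at x.
Evaluate each component's likelihood at the observed value:
  p_1 = 0.0247241
  p_2 = 0.0594624
  p_3 = 0.103662
Multiply by the mixture weights:
  w_1·p_1 = 0.09 × 0.0247241 = 0.00222517
  w_2·p_2 = 0.67 × 0.0594624 = 0.0398398
  w_3·p_3 = 0.24 × 0.103662 = 0.0248788
Sum: 0.00222517 + 0.0398398 + 0.0248788 = 0.0669439
P(Subgroup 3 | the observation) = 0.0248788 / 0.0669439 ≈ 0.372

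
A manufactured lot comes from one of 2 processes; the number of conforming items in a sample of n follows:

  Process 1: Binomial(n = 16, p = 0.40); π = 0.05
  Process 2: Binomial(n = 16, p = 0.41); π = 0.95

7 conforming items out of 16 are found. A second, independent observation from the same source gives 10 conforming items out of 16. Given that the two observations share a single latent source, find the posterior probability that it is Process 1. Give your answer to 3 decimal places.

P(component k | x) = w_k·f_k(x) / marginal(x), where marginal(x) = Σ_j w_j·f_j(x).
Since both observations come from the same component, the likelihood for component k is f_k(x₁)·f_k(x₂).
  L_1 = [0.188889] × [0.039177] = 0.00740012
  L_2 = [0.193011] × [0.0453393] = 0.00875096
Multiply by the mixture weights:
  w_1·L_1 = 0.05 × 0.00740012 = 0.000370006
  w_2·L_2 = 0.95 × 0.00875096 = 0.00831341
Sum: 0.000370006 + 0.00831341 = 0.00868342
Responsibility of Process 1: 0.000370006 / 0.00868342 ≈ 0.043

0.043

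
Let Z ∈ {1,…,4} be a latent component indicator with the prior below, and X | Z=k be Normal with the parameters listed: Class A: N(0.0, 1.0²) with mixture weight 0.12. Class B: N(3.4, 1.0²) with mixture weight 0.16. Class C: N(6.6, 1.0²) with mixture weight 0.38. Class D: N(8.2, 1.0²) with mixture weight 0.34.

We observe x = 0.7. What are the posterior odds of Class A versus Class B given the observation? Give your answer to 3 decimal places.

Since P(k|x) ∝ π_k f_k(x), the posterior odds are π_i f_i(x) / (π_j f_j(x)).
Evaluate each component's likelihood at the observed value:
  L_A = 0.312254
  L_B = 0.0104209
  L_C = 1.10158e-08
  L_D = 2.43432e-13
0.0374705 / 0.00166735 ≈ 22.473

22.473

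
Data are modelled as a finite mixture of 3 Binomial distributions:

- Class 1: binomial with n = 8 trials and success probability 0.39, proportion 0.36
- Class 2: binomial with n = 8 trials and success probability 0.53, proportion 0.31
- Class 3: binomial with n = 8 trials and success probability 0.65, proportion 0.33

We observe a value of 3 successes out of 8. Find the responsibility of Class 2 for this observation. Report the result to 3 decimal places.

Apply Bayes' rule: the posterior for each component is proportional to its prior times its likelihood at x.
Evaluate each component's likelihood at the observed value:
  L_1 = 0.280563
  L_2 = 0.191208
  L_3 = 0.0807734
Weight by the priors:
  P(Z=1)·L_1 = 0.36 × 0.280563 = 0.101003
  P(Z=2)·L_2 = 0.31 × 0.191208 = 0.0592743
  P(Z=3)·L_3 = 0.33 × 0.0807734 = 0.0266552
Denominator: 0.101003 + 0.0592743 + 0.0266552 = 0.186932
P(Class 2 | data) = 0.0592743 / 0.186932 ≈ 0.317

0.317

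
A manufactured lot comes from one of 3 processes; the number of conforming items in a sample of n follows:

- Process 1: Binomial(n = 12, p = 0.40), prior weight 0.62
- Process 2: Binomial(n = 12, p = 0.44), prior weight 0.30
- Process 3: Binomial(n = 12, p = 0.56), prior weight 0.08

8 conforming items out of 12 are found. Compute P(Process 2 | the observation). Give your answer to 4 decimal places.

0.3367

Apply Bayes' rule: the posterior for each component is proportional to its prior times its likelihood at x.
Component likelihoods at x = 8 conforming items out of 12:
  f_1 = C(12,8)·0.40^8·0.60^4 = 495·0.00065536·0.1296 = 0.0420427
  f_2 = C(12,8)·0.44^8·0.56^4 = 495·0.00140482·0.098345 = 0.0683878
  f_3 = C(12,8)·0.56^8·0.44^4 = 495·0.00967173·0.037481 = 0.17944
Multiply by the mixture weights:
  w_1·f_1 = 0.62 × 0.0420427 = 0.0260664
  w_2·f_2 = 0.30 × 0.0683878 = 0.0205163
  w_3·f_3 = 0.08 × 0.17944 = 0.0143552
Sum: 0.0260664 + 0.0205163 + 0.0143552 = 0.060938
Responsibility of Process 2: 0.0205163 / 0.060938 ≈ 0.3367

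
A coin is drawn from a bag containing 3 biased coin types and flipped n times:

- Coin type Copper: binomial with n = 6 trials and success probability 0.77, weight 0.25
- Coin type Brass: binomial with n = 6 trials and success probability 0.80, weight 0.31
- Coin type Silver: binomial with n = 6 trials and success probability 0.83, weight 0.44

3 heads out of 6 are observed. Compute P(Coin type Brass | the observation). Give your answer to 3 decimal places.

Apply Bayes' rule: the posterior for each component is proportional to its prior times its likelihood at x.
Binomial probabilities:
  L_Copper = 0.111093
  L_Brass = 0.08192
  L_Silver = 0.0561838
Weight by the priors:
  π_Copper·L_Copper = 0.25 × 0.111093 = 0.0277732
  π_Brass·L_Brass = 0.31 × 0.08192 = 0.0253952
  π_Silver·L_Silver = 0.44 × 0.0561838 = 0.0247209
Normaliser: 0.0277732 + 0.0253952 + 0.0247209 = 0.0778893
P(Coin type Brass | 3 heads out of 6) ≈ 0.326

0.326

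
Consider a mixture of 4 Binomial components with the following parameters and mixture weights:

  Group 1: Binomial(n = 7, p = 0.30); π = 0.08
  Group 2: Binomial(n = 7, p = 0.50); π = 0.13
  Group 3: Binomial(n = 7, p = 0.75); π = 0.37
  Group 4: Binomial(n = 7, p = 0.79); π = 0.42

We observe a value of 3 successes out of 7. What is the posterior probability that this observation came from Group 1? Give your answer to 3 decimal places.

By Bayes' theorem, P(k | x) = π_k f_k(x) / Σ_j π_j f_j(x).
Component likelihoods at x = 3 successes out of 7:
  f_1 = C(7,3)·0.30^3·0.70^4 = 35·0.027·0.2401 = 0.226894
  f_2 = C(7,3)·0.50^3·0.50^4 = 35·0.125·0.0625 = 0.273438
  f_3 = C(7,3)·0.75^3·0.25^4 = 35·0.421875·0.00390625 = 0.0576782
  f_4 = C(7,3)·0.79^3·0.21^4 = 35·0.493039·0.00194481 = 0.0335604
Multiply by the mixture weights:
  π_1·f_1 = 0.08 × 0.226894 = 0.0181516
  π_2·f_2 = 0.13 × 0.273438 = 0.0355469
  π_3·f_3 = 0.37 × 0.0576782 = 0.0213409
  π_4·f_4 = 0.42 × 0.0335604 = 0.0140953
Sum: 0.0181516 + 0.0355469 + 0.0213409 + 0.0140953 = 0.0891347
Responsibility of Group 1: 0.0181516 / 0.0891347 ≈ 0.204

0.204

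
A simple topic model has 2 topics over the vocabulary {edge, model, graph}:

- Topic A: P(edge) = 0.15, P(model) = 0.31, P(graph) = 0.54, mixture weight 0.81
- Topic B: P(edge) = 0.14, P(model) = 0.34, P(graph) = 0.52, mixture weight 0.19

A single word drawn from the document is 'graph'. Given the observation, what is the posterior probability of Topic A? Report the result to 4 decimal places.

0.8157

The responsibility of component k is π_k f_k(x) divided by Σ_j π_j f_j(x).
Categorical probabilities:
  f_A = P(graph | comp) = 0.54
  f_B = P(graph | comp) = 0.52
Prior × likelihood for each component:
  π_A·f_A = 0.81 × 0.54 = 0.4374
  π_B·f_B = 0.19 × 0.52 = 0.0988
Sum: 0.4374 + 0.0988 = 0.5362
Responsibility of Topic A: 0.4374 / 0.5362 ≈ 0.8157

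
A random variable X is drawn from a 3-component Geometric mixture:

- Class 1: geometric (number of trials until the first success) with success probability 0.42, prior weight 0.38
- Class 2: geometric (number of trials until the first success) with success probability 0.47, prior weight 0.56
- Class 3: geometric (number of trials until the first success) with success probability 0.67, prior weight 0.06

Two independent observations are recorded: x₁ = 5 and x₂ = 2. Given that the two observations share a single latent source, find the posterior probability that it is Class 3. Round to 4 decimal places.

P(component k | x) = π_k·f_k(x) / marginal(x), where marginal(x) = Σ_j π_j·f_j(x).
Since both observations come from the same component, the likelihood for component k is f_k(x₁)·f_k(x₂).
  L_1 = [0.0475293] × [0.2436] = 0.0115781
  L_2 = [0.0370853] × [0.2491] = 0.00923794
  L_3 = [0.00794567] × [0.2211] = 0.00175679
Prior × likelihood for each component:
  π_1·L_1 = 0.38 × 0.0115781 = 0.00439969
  π_2·L_2 = 0.56 × 0.00923794 = 0.00517325
  π_3·L_3 = 0.06 × 0.00175679 = 0.000105407
Marginal: 0.00439969 + 0.00517325 + 0.000105407 = 0.00967834
P(Class 3 | x) = 0.000105407 / 0.00967834 ≈ 0.0109

0.0109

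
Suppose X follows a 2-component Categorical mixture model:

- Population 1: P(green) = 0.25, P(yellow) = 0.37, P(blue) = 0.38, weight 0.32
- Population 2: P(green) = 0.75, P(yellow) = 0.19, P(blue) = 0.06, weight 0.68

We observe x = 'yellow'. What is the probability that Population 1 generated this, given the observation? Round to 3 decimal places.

The responsibility of component k is π_k f_k(x) divided by Σ_j π_j f_j(x).
Categorical probabilities:
  f_1 = 0.37
  f_2 = 0.19
Multiply by the mixture weights:
  π_1·f_1 = 0.32 × 0.37 = 0.1184
  π_2·f_2 = 0.68 × 0.19 = 0.1292
Normaliser: 0.1184 + 0.1292 = 0.2476
Responsibility of Population 1: 0.1184 / 0.2476 ≈ 0.478

0.478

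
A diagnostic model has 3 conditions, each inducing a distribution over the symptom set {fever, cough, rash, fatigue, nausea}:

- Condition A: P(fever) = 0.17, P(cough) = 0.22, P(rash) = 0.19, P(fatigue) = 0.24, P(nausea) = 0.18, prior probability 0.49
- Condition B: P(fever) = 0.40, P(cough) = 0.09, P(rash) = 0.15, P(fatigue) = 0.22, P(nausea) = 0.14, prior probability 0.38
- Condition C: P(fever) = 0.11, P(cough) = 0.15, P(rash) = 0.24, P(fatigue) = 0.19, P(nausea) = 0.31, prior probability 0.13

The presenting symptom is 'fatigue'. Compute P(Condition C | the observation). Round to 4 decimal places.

0.1093

Apply Bayes' rule: the posterior for each component is proportional to its prior times its likelihood at x.
Categorical probabilities:
  f_A = P(fatigue | comp) = 0.24
  f_B = P(fatigue | comp) = 0.22
  f_C = P(fatigue | comp) = 0.19
Unnormalised posteriors:
  w_A·f_A = 0.49 × 0.24 = 0.1176
  w_B·f_B = 0.38 × 0.22 = 0.0836
  w_C·f_C = 0.13 × 0.19 = 0.0247
Sum: 0.1176 + 0.0836 + 0.0247 = 0.2259
So the posterior for Condition C is 0.0247 / 0.2259 ≈ 0.1093.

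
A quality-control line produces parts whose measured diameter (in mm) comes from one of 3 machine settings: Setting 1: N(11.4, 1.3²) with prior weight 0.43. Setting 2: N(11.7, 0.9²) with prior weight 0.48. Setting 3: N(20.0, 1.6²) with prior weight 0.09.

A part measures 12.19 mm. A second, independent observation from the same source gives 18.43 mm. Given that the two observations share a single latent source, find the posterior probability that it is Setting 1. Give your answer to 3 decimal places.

Apply Bayes' rule: the posterior for each component is proportional to its prior times its likelihood at x.
Since both observations come from the same component, the likelihood for component k is f_k(x₁)·f_k(x₂).
  f_1 = [(1/(1.3·√(2π)))·exp(−(12.19−11.4)²/(2·1.3²)) = 0.306879·exp(-0.18464) = 0.255139] × [1.37057e-07] = 3.49685e-08
  f_2 = [(1/(0.9·√(2π)))·exp(−(12.19−11.7)²/(2·0.9²)) = 0.443269·exp(-0.14821) = 0.382209] × [3.19456e-13] = 1.22099e-13
  f_3 = [(1/(1.6·√(2π)))·exp(−(12.19−20.0)²/(2·1.6²)) = 0.249339·exp(-11.91330) = 1.67074e-06] × [0.154067] = 2.57406e-07
Prior × likelihood for each component:
  P(Z=1)·f_1 = 0.43 × 3.49685e-08 = 1.50364e-08
  P(Z=2)·f_2 = 0.48 × 1.22099e-13 = 5.86074e-14
  P(Z=3)·f_3 = 0.09 × 2.57406e-07 = 2.31665e-08
Marginal: 1.50364e-08 + 5.86074e-14 + 2.31665e-08 = 3.82031e-08
P(Setting 1 | x₁,x₂) ≈ 0.394

0.394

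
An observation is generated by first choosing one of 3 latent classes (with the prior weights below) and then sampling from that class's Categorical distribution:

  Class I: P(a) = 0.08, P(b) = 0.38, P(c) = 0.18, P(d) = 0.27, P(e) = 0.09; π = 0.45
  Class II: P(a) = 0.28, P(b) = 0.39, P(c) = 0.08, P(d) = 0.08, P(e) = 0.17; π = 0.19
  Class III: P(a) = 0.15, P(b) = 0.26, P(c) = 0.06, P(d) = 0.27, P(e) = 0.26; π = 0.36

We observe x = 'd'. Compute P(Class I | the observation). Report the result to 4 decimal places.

Posterior ∝ prior × likelihood, so P(k | x) ∝ P(Z=k) f_k(x); normalise over all components.
Categorical probabilities:
  f_I = 0.27
  f_II = 0.08
  f_III = 0.27
Prior × likelihood for each component:
  P(Z=I)·f_I = 0.45 × 0.27 = 0.1215
  P(Z=II)·f_II = 0.19 × 0.08 = 0.0152
  P(Z=III)·f_III = 0.36 × 0.27 = 0.0972
Evidence: 0.1215 + 0.0152 + 0.0972 = 0.2339
P(Class I | 'd') = 0.1215 / 0.2339 ≈ 0.5195

0.5195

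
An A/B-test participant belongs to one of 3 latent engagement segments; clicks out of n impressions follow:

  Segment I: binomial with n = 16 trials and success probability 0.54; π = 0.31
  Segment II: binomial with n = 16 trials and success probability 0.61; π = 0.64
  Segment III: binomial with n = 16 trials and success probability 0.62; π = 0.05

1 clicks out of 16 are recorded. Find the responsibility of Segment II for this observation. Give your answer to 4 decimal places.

0.1625

By Bayes' theorem, P(k | x) = P(Z=k) f_k(x) / Σ_j P(Z=j) f_j(x).
Binomial probabilities:
  L_I = C(16,1)·0.54^1·0.46^15 = 16·0.54·8.7371e-06 = 7.54886e-05
  L_II = C(16,1)·0.61^1·0.39^15 = 16·0.61·7.34462e-07 = 7.16835e-06
  L_III = C(16,1)·0.62^1·0.38^15 = 16·0.62·4.97455e-07 = 4.93476e-06
Prior × likelihood for each component:
  P(Z=I)·L_I = 0.31 × 7.54886e-05 = 2.34015e-05
  P(Z=II)·L_II = 0.64 × 7.16835e-06 = 4.58774e-06
  P(Z=III)·L_III = 0.05 × 4.93476e-06 = 2.46738e-07
Denominator: 2.34015e-05 + 4.58774e-06 + 2.46738e-07 = 2.82359e-05
So the posterior for Segment II is 4.58774e-06 / 2.82359e-05 ≈ 0.1625.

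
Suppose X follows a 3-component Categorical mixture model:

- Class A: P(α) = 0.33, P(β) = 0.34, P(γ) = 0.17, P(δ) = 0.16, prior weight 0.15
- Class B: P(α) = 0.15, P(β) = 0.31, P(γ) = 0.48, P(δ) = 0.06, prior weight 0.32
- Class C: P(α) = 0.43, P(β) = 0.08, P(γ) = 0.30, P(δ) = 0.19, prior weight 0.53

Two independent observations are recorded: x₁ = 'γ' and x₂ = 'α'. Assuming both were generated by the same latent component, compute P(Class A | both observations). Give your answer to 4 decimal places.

P(component k | x) = π_k·f_k(x) / marginal(x), where marginal(x) = Σ_j π_j·f_j(x).
Since both observations come from the same component, the likelihood for component k is f_k(x₁)·f_k(x₂).
  L_A = [P(γ | comp) = 0.17] × [0.33] = 0.0561
  L_B = [P(γ | comp) = 0.48] × [0.15] = 0.072
  L_C = [P(γ | comp) = 0.30] × [0.43] = 0.129
Weight by the priors:
  π_A·L_A = 0.15 × 0.0561 = 0.008415
  π_B·L_B = 0.32 × 0.072 = 0.02304
  π_C·L_C = 0.53 × 0.129 = 0.06837
Sum: 0.008415 + 0.02304 + 0.06837 = 0.099825
Responsibility of Class A: 0.008415 / 0.099825 ≈ 0.0843

0.0843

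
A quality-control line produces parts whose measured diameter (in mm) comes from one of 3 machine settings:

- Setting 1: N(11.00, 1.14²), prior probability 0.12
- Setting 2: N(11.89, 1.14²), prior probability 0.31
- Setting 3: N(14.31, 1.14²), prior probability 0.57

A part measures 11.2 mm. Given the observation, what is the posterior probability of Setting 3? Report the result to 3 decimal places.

0.035

The responsibility of component k is P(Z=k) f_k(x) divided by Σ_j P(Z=j) f_j(x).
Normal densities:
  f_1 = 0.344605
  f_2 = 0.291377
  f_3 = 0.00847063
Prior × likelihood for each component:
  P(Z=1)·f_1 = 0.12 × 0.344605 = 0.0413526
  P(Z=2)·f_2 = 0.31 × 0.291377 = 0.0903268
  P(Z=3)·f_3 = 0.57 × 0.00847063 = 0.00482826
Sum: 0.0413526 + 0.0903268 + 0.00482826 = 0.136508
P(Setting 3 | the observation) ≈ 0.035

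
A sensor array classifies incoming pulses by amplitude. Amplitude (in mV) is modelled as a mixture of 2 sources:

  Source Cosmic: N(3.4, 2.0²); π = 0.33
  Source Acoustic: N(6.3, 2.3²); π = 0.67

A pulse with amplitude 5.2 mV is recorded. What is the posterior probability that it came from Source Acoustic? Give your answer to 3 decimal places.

P(component k | x) = w_k·f_k(x) / marginal(x), where marginal(x) = Σ_j w_j·f_j(x).
Evaluate each component's likelihood at the observed value:
  p_Cosmic = (1/(2.0·√(2π)))·exp(−(5.2−3.4)²/(2·2.0²)) = 0.199471·exp(-0.40500) = 0.133043
  p_Acoustic = (1/(2.3·√(2π)))·exp(−(5.2−6.3)²/(2·2.3²)) = 0.173453·exp(-0.11437) = 0.154708
Weight by the priors:
  w_Cosmic·p_Cosmic = 0.33 × 0.133043 = 0.0439041
  w_Acoustic·p_Acoustic = 0.67 × 0.154708 = 0.103655
Evidence: 0.0439041 + 0.103655 = 0.147559
P(Source Acoustic | 5.2 mV) ≈ 0.702

0.702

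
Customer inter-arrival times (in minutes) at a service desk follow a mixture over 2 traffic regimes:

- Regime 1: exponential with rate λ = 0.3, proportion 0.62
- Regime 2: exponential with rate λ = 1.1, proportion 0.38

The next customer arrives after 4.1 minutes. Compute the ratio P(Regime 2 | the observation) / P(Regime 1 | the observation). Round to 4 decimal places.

The posterior odds equal the prior odds times the likelihood ratio: (w_i/w_j)·(f_i(x)/f_j(x)).
Evaluate each component's likelihood at the observed value:
  L_1 = 0.3·e^(−0.3·4.1) = 0.3·e^(−1.2300) = 0.0876878
  L_2 = 1.1·e^(−1.1·4.1) = 1.1·e^(−4.5100) = 0.0120983
0.00459736 / 0.0543664 ≈ 0.0846

0.0846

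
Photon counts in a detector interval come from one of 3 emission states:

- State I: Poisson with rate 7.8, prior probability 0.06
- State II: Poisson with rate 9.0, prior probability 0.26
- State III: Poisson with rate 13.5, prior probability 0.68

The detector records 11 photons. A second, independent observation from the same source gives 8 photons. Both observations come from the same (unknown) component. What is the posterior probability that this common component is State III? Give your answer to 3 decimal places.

0.380

By Bayes' theorem, P(k | x) = π_k f_k(x) / Σ_j π_j f_j(x).
Since both observations come from the same component, the likelihood for component k is f_k(x₁)·f_k(x₂).
  p_I = [0.0667403] × [0.139232] = 0.00929239
  p_II = [0.0970201] × [0.131756] = 0.0127829
  p_III = [0.0932267] × [0.0375123] = 0.00349715
Unnormalised posteriors:
  π_I·p_I = 0.06 × 0.00929239 = 0.000557543
  π_II·p_II = 0.26 × 0.0127829 = 0.00332356
  π_III·p_III = 0.68 × 0.00349715 = 0.00237806
Sum: 0.000557543 + 0.00332356 + 0.00237806 = 0.00625917
P(State III | x₁,x₂) ≈ 0.380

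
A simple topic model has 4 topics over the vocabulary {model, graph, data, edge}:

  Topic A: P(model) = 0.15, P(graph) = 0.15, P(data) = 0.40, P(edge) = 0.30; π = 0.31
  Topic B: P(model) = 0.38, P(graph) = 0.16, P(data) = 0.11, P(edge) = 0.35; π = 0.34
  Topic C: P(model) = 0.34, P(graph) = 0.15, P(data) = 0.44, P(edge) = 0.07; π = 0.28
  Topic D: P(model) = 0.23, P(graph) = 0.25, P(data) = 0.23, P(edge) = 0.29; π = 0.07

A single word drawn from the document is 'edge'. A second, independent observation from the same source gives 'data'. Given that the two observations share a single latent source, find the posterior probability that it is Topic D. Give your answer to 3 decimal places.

0.073

P(component k | x) = w_k·f_k(x) / marginal(x), where marginal(x) = Σ_j w_j·f_j(x).
Since both observations come from the same component, the likelihood for component k is f_k(x₁)·f_k(x₂).
  f_A = [P(edge | comp) = 0.30] × [0.4] = 0.12
  f_B = [P(edge | comp) = 0.35] × [0.11] = 0.0385
  f_C = [P(edge | comp) = 0.07] × [0.44] = 0.0308
  f_D = [P(edge | comp) = 0.29] × [0.23] = 0.0667
Multiply by the mixture weights:
  w_A·f_A = 0.31 × 0.12 = 0.0372
  w_B·f_B = 0.34 × 0.0385 = 0.01309
  w_C·f_C = 0.28 × 0.0308 = 0.008624
  w_D·f_D = 0.07 × 0.0667 = 0.004669
Denominator: 0.0372 + 0.01309 + 0.008624 + 0.004669 = 0.063583
P(Topic D | x₁, x₂) = 0.004669 / 0.063583 ≈ 0.073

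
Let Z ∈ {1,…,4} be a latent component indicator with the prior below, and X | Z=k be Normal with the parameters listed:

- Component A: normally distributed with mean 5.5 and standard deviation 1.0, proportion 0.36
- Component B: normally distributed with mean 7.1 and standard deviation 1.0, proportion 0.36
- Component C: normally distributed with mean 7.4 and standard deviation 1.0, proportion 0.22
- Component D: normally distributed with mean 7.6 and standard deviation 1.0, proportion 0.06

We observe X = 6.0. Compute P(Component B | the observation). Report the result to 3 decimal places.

0.320

The responsibility of component k is π_k f_k(x) divided by Σ_j π_j f_j(x).
Normal densities:
  f_A = (1/(1.0·√(2π)))·exp(−(6.0−5.5)²/(2·1.0²)) = 0.398942·exp(-0.12500) = 0.352065
  f_B = (1/(1.0·√(2π)))·exp(−(6.0−7.1)²/(2·1.0²)) = 0.398942·exp(-0.60500) = 0.217852
  f_C = (1/(1.0·√(2π)))·exp(−(6.0−7.4)²/(2·1.0²)) = 0.398942·exp(-0.98000) = 0.149727
  f_D = (1/(1.0·√(2π)))·exp(−(6.0−7.6)²/(2·1.0²)) = 0.398942·exp(-1.28000) = 0.110921
Prior × likelihood for each component:
  π_A·f_A = 0.36 × 0.352065 = 0.126744
  π_B·f_B = 0.36 × 0.217852 = 0.0784268
  π_C·f_C = 0.22 × 0.149727 = 0.03294
  π_D·f_D = 0.06 × 0.110921 = 0.00665525
Sum: 0.126744 + 0.0784268 + 0.03294 + 0.00665525 = 0.244766
Responsibility of Component B: 0.0784268 / 0.244766 ≈ 0.320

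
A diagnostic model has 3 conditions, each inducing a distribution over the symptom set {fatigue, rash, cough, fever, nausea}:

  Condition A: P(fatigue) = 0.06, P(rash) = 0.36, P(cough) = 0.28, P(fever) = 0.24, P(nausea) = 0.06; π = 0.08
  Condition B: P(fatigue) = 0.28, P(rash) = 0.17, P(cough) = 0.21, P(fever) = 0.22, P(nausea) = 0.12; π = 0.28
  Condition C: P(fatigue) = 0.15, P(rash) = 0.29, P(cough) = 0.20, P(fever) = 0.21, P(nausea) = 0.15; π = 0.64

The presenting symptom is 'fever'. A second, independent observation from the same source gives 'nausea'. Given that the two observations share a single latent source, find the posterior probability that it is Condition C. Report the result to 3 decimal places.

0.702

By Bayes' theorem, P(k | x) = π_k f_k(x) / Σ_j π_j f_j(x).
Since both observations come from the same component, the likelihood for component k is f_k(x₁)·f_k(x₂).
  f_A = [P(fever | comp) = 0.24] × [0.06] = 0.0144
  f_B = [P(fever | comp) = 0.22] × [0.12] = 0.0264
  f_C = [P(fever | comp) = 0.21] × [0.15] = 0.0315
Prior × likelihood for each component:
  π_A·f_A = 0.08 × 0.0144 = 0.001152
  π_B·f_B = 0.28 × 0.0264 = 0.007392
  π_C·f_C = 0.64 × 0.0315 = 0.02016
Normaliser: 0.001152 + 0.007392 + 0.02016 = 0.028704
P(Condition C | x₁, x₂) ≈ 0.702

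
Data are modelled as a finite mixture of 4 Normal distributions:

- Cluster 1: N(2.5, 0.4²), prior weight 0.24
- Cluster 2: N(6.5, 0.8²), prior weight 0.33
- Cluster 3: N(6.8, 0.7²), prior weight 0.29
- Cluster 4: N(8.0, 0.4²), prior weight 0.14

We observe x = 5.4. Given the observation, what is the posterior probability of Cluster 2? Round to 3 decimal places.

By Bayes' theorem, P(k | x) = w_k f_k(x) / Σ_j w_j f_j(x).
Component likelihoods at x = 5.4:
  L_1 = 3.84634e-12
  L_2 = 0.193765
  L_3 = 0.07713
  L_4 = 6.67389e-10
Weight by the priors:
  w_1·L_1 = 0.24 × 3.84634e-12 = 9.23123e-13
  w_2·L_2 = 0.33 × 0.193765 = 0.0639426
  w_3·L_3 = 0.29 × 0.07713 = 0.0223677
  w_4·L_4 = 0.14 × 6.67389e-10 = 9.34345e-11
Normaliser: 9.23123e-13 + 0.0639426 + 0.0223677 + 9.34345e-11 = 0.0863102
P(Cluster 2 | 5.4) = 0.0639426 / 0.0863102 ≈ 0.741

0.741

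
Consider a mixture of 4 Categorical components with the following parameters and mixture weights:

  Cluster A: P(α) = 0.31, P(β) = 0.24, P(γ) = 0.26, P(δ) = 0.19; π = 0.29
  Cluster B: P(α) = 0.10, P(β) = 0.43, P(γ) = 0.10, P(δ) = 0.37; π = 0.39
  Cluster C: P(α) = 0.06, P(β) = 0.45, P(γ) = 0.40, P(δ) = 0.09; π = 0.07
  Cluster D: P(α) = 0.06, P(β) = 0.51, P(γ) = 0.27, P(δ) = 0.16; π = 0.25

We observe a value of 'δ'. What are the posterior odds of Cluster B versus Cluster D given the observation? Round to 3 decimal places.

3.608

The posterior odds equal the prior odds times the likelihood ratio: (w_i/w_j)·(f_i(x)/f_j(x)).
Evaluate each component's likelihood at the observed value:
  L_A = 0.19
  L_B = 0.37
  L_C = 0.09
  L_D = 0.16
0.1443 / 0.04 ≈ 3.608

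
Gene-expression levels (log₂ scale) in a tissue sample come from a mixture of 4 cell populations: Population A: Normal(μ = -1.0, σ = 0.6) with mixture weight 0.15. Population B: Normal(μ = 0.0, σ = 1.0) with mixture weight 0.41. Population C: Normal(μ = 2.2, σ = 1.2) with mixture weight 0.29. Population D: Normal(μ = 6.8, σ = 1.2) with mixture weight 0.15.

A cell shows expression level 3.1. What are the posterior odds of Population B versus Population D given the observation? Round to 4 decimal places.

Only the two components matter; the odds are (π_i f_i(x)) / (π_j f_j(x)).
Normal densities:
  L_A = (1/(0.6·√(2π)))·exp(−(3.1−-1.0)²/(2·0.6²)) = 0.664904·exp(-23.34722) = 4.82158e-11
  L_B = (1/(1.0·√(2π)))·exp(−(3.1−0.0)²/(2·1.0²)) = 0.398942·exp(-4.80500) = 0.00326682
  L_C = (1/(1.2·√(2π)))·exp(−(3.1−2.2)²/(2·1.2²)) = 0.332452·exp(-0.28125) = 0.250948
  L_D = (1/(1.2·√(2π)))·exp(−(3.1−6.8)²/(2·1.2²)) = 0.332452·exp(-4.75347) = 0.0028663
Odds = (0.41/0.15) × (0.00326682/0.0028663) = 2.73333 × 1.13973 ≈ 3.1153

3.1153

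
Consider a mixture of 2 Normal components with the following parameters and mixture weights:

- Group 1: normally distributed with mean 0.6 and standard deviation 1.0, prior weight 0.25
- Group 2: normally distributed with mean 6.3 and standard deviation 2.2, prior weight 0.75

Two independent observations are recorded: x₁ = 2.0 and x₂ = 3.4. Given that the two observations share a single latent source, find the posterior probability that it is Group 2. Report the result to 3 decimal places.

0.838

P(component k | x) = w_k·f_k(x) / marginal(x), where marginal(x) = Σ_j w_j·f_j(x).
Since both observations come from the same component, the likelihood for component k is f_k(x₁)·f_k(x₂).
  L_1 = [(1/(1.0·√(2π)))·exp(−(2.0−0.6)²/(2·1.0²)) = 0.398942·exp(-0.98000) = 0.149727] × [0.00791545] = 0.00118516
  L_2 = [(1/(2.2·√(2π)))·exp(−(2.0−6.3)²/(2·2.2²)) = 0.181337·exp(-1.91012) = 0.0268492] × [0.0760627] = 0.00204222
Weight by the priors:
  w_1·L_1 = 0.25 × 0.00118516 = 0.00029629
  w_2·L_2 = 0.75 × 0.00204222 = 0.00153167
Sum: 0.00029629 + 0.00153167 = 0.00182796
Responsibility of Group 2: 0.00153167 / 0.00182796 ≈ 0.838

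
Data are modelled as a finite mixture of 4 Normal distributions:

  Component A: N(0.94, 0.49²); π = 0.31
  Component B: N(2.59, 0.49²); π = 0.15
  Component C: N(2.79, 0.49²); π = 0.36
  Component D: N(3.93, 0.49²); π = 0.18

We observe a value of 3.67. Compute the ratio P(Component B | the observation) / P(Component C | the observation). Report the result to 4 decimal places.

0.1842

Since P(k|x) ∝ w_k f_k(x), the posterior odds are w_i f_i(x) / (w_j f_j(x)).
Normal densities:
  p_A = 1.48008e-07
  p_B = 0.0717493
  p_C = 0.16231
  p_D = 0.707255
0.0107624 / 0.0584314 ≈ 0.1842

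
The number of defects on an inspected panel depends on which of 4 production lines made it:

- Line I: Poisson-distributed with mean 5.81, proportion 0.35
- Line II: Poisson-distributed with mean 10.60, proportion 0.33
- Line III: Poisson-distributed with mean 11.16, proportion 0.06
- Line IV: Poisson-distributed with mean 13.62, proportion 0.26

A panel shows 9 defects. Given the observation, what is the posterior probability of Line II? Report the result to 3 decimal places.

By Bayes' theorem, P(k | x) = P(Z=k) f_k(x) / Σ_j P(Z=j) f_j(x).
Component likelihoods at x = 9 defects:
  f_I = e^(−5.81)·5.81^9/9! = 0.0623119
  f_II = e^(−10.60)·10.60^9/9! = 0.116003
  f_III = e^(−11.16)·11.16^9/9! = 0.105315
  f_IV = e^(−13.62)·13.62^9/9! = 0.0540431
Weight by the priors:
  P(Z=I)·f_I = 0.35 × 0.0623119 = 0.0218092
  P(Z=II)·f_II = 0.33 × 0.116003 = 0.0382809
  P(Z=III)·f_III = 0.06 × 0.105315 = 0.00631887
  P(Z=IV)·f_IV = 0.26 × 0.0540431 = 0.0140512
Sum: 0.0218092 + 0.0382809 + 0.00631887 + 0.0140512 = 0.0804602
Responsibility of Line II: 0.0382809 / 0.0804602 ≈ 0.476

0.476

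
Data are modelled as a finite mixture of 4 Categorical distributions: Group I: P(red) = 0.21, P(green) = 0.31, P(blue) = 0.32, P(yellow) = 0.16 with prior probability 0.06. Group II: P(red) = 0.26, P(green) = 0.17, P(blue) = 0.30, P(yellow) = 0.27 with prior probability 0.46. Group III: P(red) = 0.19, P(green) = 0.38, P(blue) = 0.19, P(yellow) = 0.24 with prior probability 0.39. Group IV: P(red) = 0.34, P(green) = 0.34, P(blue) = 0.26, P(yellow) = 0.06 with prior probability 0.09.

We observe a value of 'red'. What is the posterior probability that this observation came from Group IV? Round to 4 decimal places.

Posterior ∝ prior × likelihood, so P(k | x) ∝ π_k f_k(x); normalise over all components.
Evaluate each component's likelihood at the observed value:
  L_I = 0.21
  L_II = 0.26
  L_III = 0.19
  L_IV = 0.34
Unnormalised posteriors:
  π_I·L_I = 0.06 × 0.21 = 0.0126
  π_II·L_II = 0.46 × 0.26 = 0.1196
  π_III·L_III = 0.39 × 0.19 = 0.0741
  π_IV·L_IV = 0.09 × 0.34 = 0.0306
Sum: 0.0126 + 0.1196 + 0.0741 + 0.0306 = 0.2369
So the posterior for Group IV is 0.0306 / 0.2369 ≈ 0.1292.

0.1292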